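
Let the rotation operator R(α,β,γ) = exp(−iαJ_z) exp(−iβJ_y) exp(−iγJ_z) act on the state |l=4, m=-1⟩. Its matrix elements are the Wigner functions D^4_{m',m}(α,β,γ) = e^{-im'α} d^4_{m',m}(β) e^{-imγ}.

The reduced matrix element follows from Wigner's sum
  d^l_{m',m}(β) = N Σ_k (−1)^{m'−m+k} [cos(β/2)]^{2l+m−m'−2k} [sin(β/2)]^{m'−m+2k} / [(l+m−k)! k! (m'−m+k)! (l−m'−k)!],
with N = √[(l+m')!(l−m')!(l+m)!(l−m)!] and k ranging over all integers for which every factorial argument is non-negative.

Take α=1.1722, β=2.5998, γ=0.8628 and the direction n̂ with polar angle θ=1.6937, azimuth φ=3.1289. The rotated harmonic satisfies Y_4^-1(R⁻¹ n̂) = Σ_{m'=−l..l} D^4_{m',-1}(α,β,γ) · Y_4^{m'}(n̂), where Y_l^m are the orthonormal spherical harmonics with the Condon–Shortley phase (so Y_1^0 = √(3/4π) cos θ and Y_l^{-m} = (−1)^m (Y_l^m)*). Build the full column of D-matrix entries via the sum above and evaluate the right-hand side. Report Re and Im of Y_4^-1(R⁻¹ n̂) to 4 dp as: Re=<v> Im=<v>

Re=0.1157 Im=-0.0375

Need the full column D^4_{m',-1} for m'=−4..4 at α=1.1722, β=2.5998, γ=0.8628.
cos(β/2)=0.267595, sin(β/2)=0.963531
d^4_{-4,-1}: single k=3 term ⇒ +0.009185;  D = +0.006835-0.006136i
d^4_{-3,-1}: k∈[2..3] ⇒ +0.002706 -0.058465 = -0.055759;  D = +0.018226+0.052696i
d^4_{-2,-1}: k∈[1..3] ⇒ +0.000402 -0.026037 +0.225050 = +0.199415;  D = -0.198986-0.013074i
d^4_{-1,-1}: k∈[0..3] ⇒ +0.000026 -0.005113 +0.132586 -0.572996 = -0.445497;  D = +0.199454-0.398354i
d^4_{0,-1}: k∈[0..3] ⇒ -0.000423 +0.032935 -0.427003 +0.922687 = +0.528196;  D = +0.343493+0.401253i
d^4_{1,-1}: k∈[0..3] ⇒ +0.003409 -0.132586 +0.859495 -0.742894 = -0.012577;  D = -0.011980+0.003830i
d^4_{2,-1}: k∈[0..2] ⇒ -0.017358 +0.337575 -0.875338 = -0.555121;  D = -0.049449+0.552914i
d^4_{3,-1}: k∈[0..1] ⇒ +0.058465 -0.454802 = -0.396337;  D = +0.350112+0.185754i
d^4_{4,-1}: single k=0 term ⇒ -0.119085;  D = +0.092267-0.075287i
Y_4^{m'}(θ=1.6937,φ=3.1289) and Σ D·Y over m':
  (+0.0068-0.0061i)·(+0.4288+0.0218i)  (+0.0182+0.0527i)·(+0.1499+0.0057i)  (-0.1990-0.0131i)·(-0.2947-0.0075i)  (+0.1995-0.3984i)·(-0.1666-0.0021i)  (+0.3435+0.4013i)·(+0.2705+0.0000i)  (-0.0120+0.0038i)·(+0.1666-0.0021i)  (-0.0494+0.5529i)·(-0.2947+0.0075i)  (+0.3501+0.1858i)·(-0.1499+0.0057i)  (+0.0923-0.0753i)·(+0.4288-0.0218i)
Y_4^-1(R⁻¹ n̂) = +0.115715-0.037457i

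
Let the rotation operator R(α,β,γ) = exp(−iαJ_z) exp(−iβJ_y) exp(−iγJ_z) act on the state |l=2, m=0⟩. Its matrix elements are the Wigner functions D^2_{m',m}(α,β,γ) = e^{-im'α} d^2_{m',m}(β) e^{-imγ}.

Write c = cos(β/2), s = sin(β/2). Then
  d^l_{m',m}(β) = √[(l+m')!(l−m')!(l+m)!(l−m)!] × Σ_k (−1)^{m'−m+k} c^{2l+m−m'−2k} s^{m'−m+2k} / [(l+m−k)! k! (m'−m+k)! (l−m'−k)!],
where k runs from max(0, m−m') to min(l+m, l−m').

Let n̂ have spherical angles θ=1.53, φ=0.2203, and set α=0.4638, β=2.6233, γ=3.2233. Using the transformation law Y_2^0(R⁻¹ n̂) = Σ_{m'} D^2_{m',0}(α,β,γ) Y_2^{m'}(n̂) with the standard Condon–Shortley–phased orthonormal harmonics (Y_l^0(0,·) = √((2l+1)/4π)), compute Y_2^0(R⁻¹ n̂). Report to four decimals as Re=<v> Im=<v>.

Need the full column D^2_{m',0} for m'=−2..2 at α=0.4638, β=2.6233, γ=3.2233.
cos(β/2)=0.256255, sin(β/2)=0.966609
d^2_{-2,0}: single k=2 term ⇒ +0.150288;  D = +0.090136+0.120258i
d^2_{-1,0}: k∈[1..2] ⇒ +0.039842 -0.566893 = -0.527051;  D = -0.471373-0.235776i
d^2_{0,0}: k∈[0..2] ⇒ +0.004312 -0.245419 +0.872978 = +0.631872;  D = +0.631872+0.000000i
d^2_{1,0}: k∈[0..1] ⇒ -0.039842 +0.566893 = +0.527051;  D = +0.471373-0.235776i
d^2_{2,0}: single k=0 term ⇒ +0.150288;  D = +0.090136-0.120258i
Y_2^{m'}(θ=1.53,φ=0.2203) and Σ D·Y over m':
  (+0.0901+0.1203i)·(+0.3488-0.1645i)  (-0.4714-0.2358i)·(+0.0307-0.0069i)  (+0.6319+0.0000i)·(-0.3138+0.0000i)  (+0.4714-0.2358i)·(-0.0307-0.0069i)  (+0.0901-0.1203i)·(+0.3488+0.1645i)
Y_2^0(R⁻¹ n̂) = -0.128063+0.000000i

Re=-0.1281 Im=0.0000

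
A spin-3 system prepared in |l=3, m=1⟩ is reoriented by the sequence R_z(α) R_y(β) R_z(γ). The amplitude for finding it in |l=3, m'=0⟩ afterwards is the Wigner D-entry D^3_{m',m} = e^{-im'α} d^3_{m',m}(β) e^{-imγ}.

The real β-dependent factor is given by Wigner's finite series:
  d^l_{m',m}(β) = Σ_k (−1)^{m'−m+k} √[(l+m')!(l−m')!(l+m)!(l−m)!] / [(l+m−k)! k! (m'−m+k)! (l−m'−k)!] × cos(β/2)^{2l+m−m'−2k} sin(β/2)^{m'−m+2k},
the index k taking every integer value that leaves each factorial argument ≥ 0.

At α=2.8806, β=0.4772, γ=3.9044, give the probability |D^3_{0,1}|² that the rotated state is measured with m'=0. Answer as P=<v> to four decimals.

P=0.3431

First d^3_{0,1}(β=0.4772), then the phase factors e^{-i(0)α} and e^{-i(1)γ}:
c=cos(0.4772/2)=0.971670, s=sin(0.4772/2)=0.236343; N=√[6·6·24·2]=41.569219
Admissible k: 1..3 (factorial args all ≥0)
  k=1: (−1)^0·41.5692/(12)·0.9717^5·0.2363^1 = +0.709130
  k=2: (−1)^1·41.5692/(4)·0.9717^3·0.2363^3 = -0.125862
  k=3: (−1)^2·41.5692/(12)·0.9717^1·0.2363^5 = +0.002482
d^3_{0,1}(0.4772) = +0.709130 -0.125862 +0.002482 = +0.585751
|D^3_{0,1}|² = |d^3_{0,1}(β)|² = (+0.585751)² = 0.343104 (the z-rotation phases have unit modulus)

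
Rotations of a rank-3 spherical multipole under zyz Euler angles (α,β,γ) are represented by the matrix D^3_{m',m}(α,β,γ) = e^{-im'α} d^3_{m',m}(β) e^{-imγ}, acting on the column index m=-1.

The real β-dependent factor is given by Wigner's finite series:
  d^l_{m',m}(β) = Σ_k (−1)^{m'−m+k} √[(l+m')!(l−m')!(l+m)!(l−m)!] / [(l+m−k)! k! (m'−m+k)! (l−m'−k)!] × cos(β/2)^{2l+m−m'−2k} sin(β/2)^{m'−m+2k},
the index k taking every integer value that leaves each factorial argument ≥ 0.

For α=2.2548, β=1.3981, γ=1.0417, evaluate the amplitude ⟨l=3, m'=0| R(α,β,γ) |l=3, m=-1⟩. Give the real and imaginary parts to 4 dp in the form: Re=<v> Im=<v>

Re=0.1835 Im=0.3139

First d^3_{0,-1}(β=1.3981), then the phase factors e^{-i(0)α} and e^{-i(-1)γ}:
With c≡cos(β/2)=0.765454 and s≡sin(β/2)=0.643491, N=[6·6·2·24]^{1/2}=41.569219
k∈{0,1,2} keeps every argument non-negative
  k=0: (−1)^1·41.5692/(12)·0.7655^5·0.6435^1 = -0.585771
  k=1: (−1)^2·41.5692/(4)·0.7655^3·0.6435^3 = +1.241927
  k=2: (−1)^3·41.5692/(12)·0.7655^1·0.6435^5 = -0.292564
d^3_{0,-1}(1.3981) = -0.585771 +1.241927 -0.292564 = +0.363591
D = (+1.000000+0.000000i)·(+0.363591)·(+0.504753+0.863264i) = +0.183524+0.313875i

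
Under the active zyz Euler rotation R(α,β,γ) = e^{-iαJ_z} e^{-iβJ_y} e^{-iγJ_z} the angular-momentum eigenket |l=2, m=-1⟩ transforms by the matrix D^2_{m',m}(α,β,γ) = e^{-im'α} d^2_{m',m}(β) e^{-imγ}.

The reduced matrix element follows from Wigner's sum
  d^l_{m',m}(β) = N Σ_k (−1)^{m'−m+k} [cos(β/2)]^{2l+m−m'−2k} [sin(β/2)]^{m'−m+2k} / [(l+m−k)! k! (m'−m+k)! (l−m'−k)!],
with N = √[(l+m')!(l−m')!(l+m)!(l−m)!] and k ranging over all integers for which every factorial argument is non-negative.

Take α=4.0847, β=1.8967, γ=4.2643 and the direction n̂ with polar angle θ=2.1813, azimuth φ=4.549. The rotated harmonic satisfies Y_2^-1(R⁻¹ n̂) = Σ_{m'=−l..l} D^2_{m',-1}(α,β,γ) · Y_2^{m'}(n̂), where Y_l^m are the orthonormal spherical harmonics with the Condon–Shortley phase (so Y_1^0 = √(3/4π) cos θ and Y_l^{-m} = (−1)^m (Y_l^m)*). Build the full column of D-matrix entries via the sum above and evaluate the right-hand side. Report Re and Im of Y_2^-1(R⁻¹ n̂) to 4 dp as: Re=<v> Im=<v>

Need the full column D^2_{m',-1} for m'=−2..2 at α=4.0847, β=1.8967, γ=4.2643.
cos(β/2)=0.583024, sin(β/2)=0.812455
d^2_{-2,-1}: single k=1 term ⇒ +0.322025;  D = +0.319195-0.042598i
d^2_{-1,-1}: k∈[0..1] ⇒ +0.115544 -0.673121 = -0.557577;  D = +0.264876-0.490645i
d^2_{0,-1}: k∈[0..1] ⇒ -0.394398 +0.765878 = +0.371480;  D = -0.160941-0.334806i
d^2_{1,-1}: k∈[0..1] ⇒ +0.673121 -0.435709 = +0.237412;  D = +0.233593+0.042410i
d^2_{2,-1}: single k=0 term ⇒ -0.625337;  D = +0.451753-0.432395i
Y_2^{m'}(θ=2.1813,φ=4.549) and Σ D·Y over m':
  (+0.3192-0.0426i)·(-0.2456-0.0832i)  (+0.2649-0.4906i)·(+0.0590-0.3581i)  (-0.1609-0.3348i)·(-0.0044+0.0000i)  (+0.2336+0.0424i)·(-0.0590-0.3581i)  (+0.4518-0.4324i)·(-0.2456+0.0832i)
Y_2^-1(R⁻¹ n̂) = -0.314830-0.080765i

Re=-0.3148 Im=-0.0808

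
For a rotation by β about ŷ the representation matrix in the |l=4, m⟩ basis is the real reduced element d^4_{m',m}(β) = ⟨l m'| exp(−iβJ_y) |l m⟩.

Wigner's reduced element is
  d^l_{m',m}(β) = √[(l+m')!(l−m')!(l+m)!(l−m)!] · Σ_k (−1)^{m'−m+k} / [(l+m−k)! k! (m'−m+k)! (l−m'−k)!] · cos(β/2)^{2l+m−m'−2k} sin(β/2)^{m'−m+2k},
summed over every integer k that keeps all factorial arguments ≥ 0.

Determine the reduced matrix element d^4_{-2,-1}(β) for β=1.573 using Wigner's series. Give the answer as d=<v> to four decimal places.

d=-0.1737

d^4_{-2,-1}(β=1.573) via Wigner's sum:
With c≡cos(β/2)=0.706327 and s≡sin(β/2)=0.707885, N=[2·720·6·120]^{1/2}=1018.233765
k∈{1,2,3} keeps every argument non-negative
  k=1: (−1)^0·1018.2338/(240)·0.7063^7·0.7079^1 = +0.263415
  k=2: (−1)^1·1018.2338/(48)·0.7063^5·0.7079^3 = -1.322894
  k=3: (−1)^2·1018.2338/(72)·0.7063^3·0.7079^5 = +0.885825
d^4_{-2,-1}(1.573) = +0.263415 -1.322894 +0.885825 = -0.173654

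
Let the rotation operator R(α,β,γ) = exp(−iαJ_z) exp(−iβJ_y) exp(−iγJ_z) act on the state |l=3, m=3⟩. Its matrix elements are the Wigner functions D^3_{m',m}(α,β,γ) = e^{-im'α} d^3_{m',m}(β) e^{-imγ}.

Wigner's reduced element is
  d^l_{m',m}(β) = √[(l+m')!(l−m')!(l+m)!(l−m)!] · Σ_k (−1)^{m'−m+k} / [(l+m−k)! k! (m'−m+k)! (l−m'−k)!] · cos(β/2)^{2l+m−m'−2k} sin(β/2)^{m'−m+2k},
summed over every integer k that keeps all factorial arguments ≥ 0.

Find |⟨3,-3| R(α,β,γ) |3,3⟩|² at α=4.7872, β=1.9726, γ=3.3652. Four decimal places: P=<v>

First d^3_{-3,3}(β=1.9726), then the phase factors e^{-i(-3)α} and e^{-i(3)γ}:
c=cos(1.9726/2)=0.551779, s=sin(1.9726/2)=0.833990; N=√[1·720·720·1]=720.000000
k: max(0,(3)−(-3))=6 … min(3+(3),3−(-3))=6
  k=6: (−1)^0·720.0000/(720)·0.5518^0·0.8340^6 = +0.336485
d^3_{-3,3}(1.9726) = +0.336485
|D^3_{-3,3}|² = |d^3_{-3,3}(β)|² = (+0.336485)² = 0.113222 (the z-rotation phases have unit modulus)

P=0.1132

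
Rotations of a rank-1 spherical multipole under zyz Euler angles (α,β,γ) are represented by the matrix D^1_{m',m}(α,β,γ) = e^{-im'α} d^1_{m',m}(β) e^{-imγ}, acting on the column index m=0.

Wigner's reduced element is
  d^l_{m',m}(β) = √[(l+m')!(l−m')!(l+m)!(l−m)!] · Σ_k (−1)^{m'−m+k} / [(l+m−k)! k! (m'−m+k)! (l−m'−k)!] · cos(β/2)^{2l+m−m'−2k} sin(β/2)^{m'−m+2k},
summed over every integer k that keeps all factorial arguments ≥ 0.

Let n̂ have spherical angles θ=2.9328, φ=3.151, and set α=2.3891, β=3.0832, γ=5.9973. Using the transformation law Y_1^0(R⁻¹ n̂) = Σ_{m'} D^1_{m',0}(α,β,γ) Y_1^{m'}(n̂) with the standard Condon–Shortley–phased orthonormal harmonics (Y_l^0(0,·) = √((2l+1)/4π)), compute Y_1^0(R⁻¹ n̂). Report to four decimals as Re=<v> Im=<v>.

Need the full column D^1_{m',0} for m'=−1..1 at α=2.3891, β=3.0832, γ=5.9973.
cos(β/2)=0.029192, sin(β/2)=0.999574
d^1_{-1,0}: single k=1 term ⇒ +0.041266;  D = -0.030124+0.028204i
d^1_{0,0}: k∈[0..1] ⇒ +0.000852 -0.999148 = -0.998296;  D = -0.998296+0.000000i
d^1_{1,0}: single k=0 term ⇒ -0.041266;  D = +0.030124+0.028204i
Y_1^{m'}(θ=2.9328,φ=3.151) and Σ D·Y over m':
  (-0.0301+0.0282i)·(-0.0716+0.0007i)  (-0.9983+0.0000i)·(-0.4780+0.0000i)  (+0.0301+0.0282i)·(+0.0716+0.0007i)
Y_1^0(R⁻¹ n̂) = +0.481453+0.000000i

Re=0.4815 Im=0.0000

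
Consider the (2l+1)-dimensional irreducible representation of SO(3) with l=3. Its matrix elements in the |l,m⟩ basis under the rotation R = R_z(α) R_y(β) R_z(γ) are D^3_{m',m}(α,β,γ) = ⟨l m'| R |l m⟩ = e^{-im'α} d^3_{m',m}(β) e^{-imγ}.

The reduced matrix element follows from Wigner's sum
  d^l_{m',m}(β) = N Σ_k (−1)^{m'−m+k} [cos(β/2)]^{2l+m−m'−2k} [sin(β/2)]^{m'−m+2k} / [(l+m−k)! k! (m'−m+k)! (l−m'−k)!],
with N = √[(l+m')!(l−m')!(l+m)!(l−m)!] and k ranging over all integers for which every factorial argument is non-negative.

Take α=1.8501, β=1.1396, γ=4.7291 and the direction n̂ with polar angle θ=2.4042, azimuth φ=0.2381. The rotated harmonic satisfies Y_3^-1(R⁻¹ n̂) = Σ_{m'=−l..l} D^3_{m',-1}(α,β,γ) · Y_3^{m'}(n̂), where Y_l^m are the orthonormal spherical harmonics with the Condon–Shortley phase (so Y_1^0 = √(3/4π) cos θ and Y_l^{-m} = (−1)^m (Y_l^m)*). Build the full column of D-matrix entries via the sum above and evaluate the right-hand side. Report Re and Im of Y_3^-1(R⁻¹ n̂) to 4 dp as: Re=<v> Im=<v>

Re=-0.0972 Im=0.0925

Need the full column D^3_{m',-1} for m'=−3..3 at α=1.8501, β=1.1396, γ=4.7291.
cos(β/2)=0.842009, sin(β/2)=0.539464
d^3_{-3,-1}: single k=2 term ⇒ +0.566548;  D = -0.371941-0.427360i
d^3_{-2,-1}: k∈[1..2] ⇒ +0.722014 -0.592743 = +0.129271;  D = -0.070336+0.108461i
d^3_{-1,-1}: k∈[0..2] ⇒ +0.356369 -1.170257 +0.360274 = -0.453613;  D = -0.433884-0.132324i
d^3_{0,-1}: k∈[0..2] ⇒ -0.790927 +0.973976 -0.133266 = +0.049784;  D = +0.000832-0.049777i
d^3_{1,-1}: k∈[0..2] ⇒ +0.877692 -0.480366 +0.024648 = +0.421974;  D = -0.407509+0.109538i
d^3_{2,-1}: k∈[0..1] ⇒ -0.592743 +0.121654 = -0.471089;  D = -0.242970-0.403597i
d^3_{3,-1}: single k=0 term ⇒ +0.232556;  D = +0.158451-0.170223i
Y_3^{m'}(θ=2.4042,φ=0.2381) and Σ D·Y over m':
  (-0.3719-0.4274i)·(+0.0958-0.0831i)  (-0.0703+0.1085i)·(-0.3039+0.1568i)  (-0.4339-0.1323i)·(+0.3674-0.0892i)  (+0.0008-0.0498i)·(+0.0719+0.0000i)  (-0.4075+0.1095i)·(-0.3674-0.0892i)  (-0.2430-0.4036i)·(-0.3039-0.1568i)  (+0.1585-0.1702i)·(-0.0958-0.0831i)
Y_3^-1(R⁻¹ n̂) = -0.097174+0.092454i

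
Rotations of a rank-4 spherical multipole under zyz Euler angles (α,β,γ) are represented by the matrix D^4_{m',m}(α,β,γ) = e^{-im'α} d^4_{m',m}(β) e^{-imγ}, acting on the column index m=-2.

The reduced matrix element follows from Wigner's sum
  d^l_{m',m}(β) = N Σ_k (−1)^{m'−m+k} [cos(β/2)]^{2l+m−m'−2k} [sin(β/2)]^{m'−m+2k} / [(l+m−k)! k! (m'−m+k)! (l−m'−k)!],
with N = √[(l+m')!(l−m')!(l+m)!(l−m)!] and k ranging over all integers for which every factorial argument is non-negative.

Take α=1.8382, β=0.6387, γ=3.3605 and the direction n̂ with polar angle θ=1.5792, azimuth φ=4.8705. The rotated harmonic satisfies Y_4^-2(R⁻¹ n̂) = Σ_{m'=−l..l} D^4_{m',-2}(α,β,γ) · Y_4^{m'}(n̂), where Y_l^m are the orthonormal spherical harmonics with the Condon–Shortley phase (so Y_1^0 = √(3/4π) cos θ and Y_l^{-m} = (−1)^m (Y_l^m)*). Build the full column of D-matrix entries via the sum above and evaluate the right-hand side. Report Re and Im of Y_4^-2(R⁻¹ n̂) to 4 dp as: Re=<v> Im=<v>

Need the full column D^4_{m',-2} for m'=−4..4 at α=1.8382, β=0.6387, γ=3.3605.
cos(β/2)=0.949440, sin(β/2)=0.313949
d^4_{-4,-2}: single k=2 term ⇒ +0.382035;  D = +0.024192+0.381268i
d^4_{-3,-2}: k∈[1..2] ⇒ +0.816950 -0.267979 = +0.548971;  D = +0.519212-0.178290i
d^4_{-2,-2}: k∈[0..2] ⇒ +0.660297 -0.866373 +0.118413 = -0.087664;  D = +0.049366+0.072442i
d^4_{-1,-2}: k∈[0..2] ⇒ -0.926334 +0.506434 -0.036916 = -0.456817;  D = +0.296109-0.347852i
d^4_{0,-2}: k∈[0..2] ⇒ +0.684928 -0.199709 +0.008189 = +0.493408;  D = +0.446869+0.209186i
d^4_{1,-2}: k∈[0..2] ⇒ -0.337622 +0.055374 -0.001211 = -0.283459;  D = -0.048071+0.279353i
d^4_{2,-2}: k∈[0..2] ⇒ +0.118413 -0.010358 +0.000094 = +0.108150;  D = -0.107641+0.010473i
d^4_{3,-2}: k∈[0..1] ⇒ -0.029301 +0.001068 = -0.028233;  D = -0.010062-0.026379i
d^4_{4,-2}: single k=0 term ⇒ +0.004567;  D = +0.003686-0.002698i
Y_4^{m'}(θ=1.5792,φ=4.8705) and Σ D·Y over m':
  (+0.0242+0.3813i)·(+0.3569-0.2616i)  (+0.5192-0.1783i)·(+0.0048+0.0094i)  (+0.0494+0.0724i)·(+0.3178-0.1040i)  (+0.2961-0.3479i)·(+0.0019+0.0118i)  (+0.4469+0.2092i)·(+0.3171+0.0000i)  (-0.0481+0.2794i)·(-0.0019+0.0118i)  (-0.1076+0.0105i)·(+0.3178+0.1040i)  (-0.0101-0.0264i)·(-0.0048+0.0094i)  (+0.0037-0.0027i)·(+0.3569+0.2616i)
Y_4^-2(R⁻¹ n̂) = +0.245929+0.211884i

Re=0.2459 Im=0.2119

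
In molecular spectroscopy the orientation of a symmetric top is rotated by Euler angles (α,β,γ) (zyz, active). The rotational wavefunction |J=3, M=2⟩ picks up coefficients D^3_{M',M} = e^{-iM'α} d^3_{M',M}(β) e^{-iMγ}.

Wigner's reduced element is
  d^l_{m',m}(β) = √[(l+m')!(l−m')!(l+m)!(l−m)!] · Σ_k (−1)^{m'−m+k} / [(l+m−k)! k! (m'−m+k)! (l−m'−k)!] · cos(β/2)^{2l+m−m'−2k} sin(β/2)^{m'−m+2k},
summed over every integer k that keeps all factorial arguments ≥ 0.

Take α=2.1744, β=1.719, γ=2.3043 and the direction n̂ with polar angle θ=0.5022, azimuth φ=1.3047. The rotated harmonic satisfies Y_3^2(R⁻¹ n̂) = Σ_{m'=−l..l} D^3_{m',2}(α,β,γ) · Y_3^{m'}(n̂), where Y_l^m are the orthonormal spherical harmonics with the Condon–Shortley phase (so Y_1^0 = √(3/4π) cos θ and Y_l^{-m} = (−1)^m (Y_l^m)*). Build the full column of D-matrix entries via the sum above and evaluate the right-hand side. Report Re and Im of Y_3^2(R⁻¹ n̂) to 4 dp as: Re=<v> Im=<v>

Re=-0.1344 Im=0.1134

Need the full column D^3_{m',2} for m'=−3..3 at α=2.1744, β=1.719, γ=2.3043.
cos(β/2)=0.652816, sin(β/2)=0.757516
d^3_{-3,2}: single k=5 term ⇒ +0.398865;  D = -0.134446+0.375524i
d^3_{-2,2}: k∈[4..5] ⇒ +0.701649 -0.188952 = +0.512697;  D = +0.495491-0.131705i
d^3_{-1,2}: k∈[3..4] ⇒ +0.764855 -0.514933 = +0.249921;  D = -0.189955-0.162413i
d^3_{0,2}: k∈[2..3] ⇒ +0.570832 -0.768618 = -0.197786;  D = +0.020491-0.196721i
d^3_{1,2}: k∈[1..2] ⇒ +0.284019 -0.764855 = -0.480836;  D = -0.422016+0.230447i
d^3_{2,2}: k∈[0..1] ⇒ +0.077401 -0.521096 = -0.443695;  D = +0.396110+0.199906i
d^3_{3,2}: single k=0 term ⇒ -0.220000;  D = -0.029877-0.217962i
Y_3^{m'}(θ=0.5022,φ=1.3047) and Σ D·Y over m':
  (-0.1344+0.3755i)·(-0.0333+0.0325i)  (+0.4955-0.1317i)·(-0.1789-0.1053i)  (-0.1900-0.1624i)·(+0.1162-0.4265i)  (+0.0205-0.1967i)·(+0.2752+0.0000i)  (-0.4220+0.2304i)·(-0.1162-0.4265i)  (+0.3961+0.1999i)·(-0.1789+0.1053i)  (-0.0299-0.2180i)·(+0.0333+0.0325i)
Y_3^2(R⁻¹ n̂) = -0.134393+0.113398i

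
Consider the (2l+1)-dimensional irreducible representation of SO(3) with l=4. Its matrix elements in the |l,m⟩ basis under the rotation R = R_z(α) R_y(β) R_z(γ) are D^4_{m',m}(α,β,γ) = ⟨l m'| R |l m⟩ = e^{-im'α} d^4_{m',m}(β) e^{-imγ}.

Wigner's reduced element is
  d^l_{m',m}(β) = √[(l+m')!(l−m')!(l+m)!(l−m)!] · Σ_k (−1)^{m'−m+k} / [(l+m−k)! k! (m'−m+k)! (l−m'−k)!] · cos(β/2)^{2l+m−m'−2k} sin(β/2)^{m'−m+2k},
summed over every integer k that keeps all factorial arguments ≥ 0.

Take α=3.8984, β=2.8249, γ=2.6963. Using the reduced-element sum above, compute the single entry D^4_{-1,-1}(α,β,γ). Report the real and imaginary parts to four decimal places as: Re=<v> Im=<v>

Re=-0.2029 Im=-0.0653

D^4_{-1,-1}(3.8984,2.8249,2.6963) = e^{-i·-1·3.8984}·d^4_{-1,-1}(2.8249)·e^{-i·-1·2.6963}. Compute d first:
With c≡cos(β/2)=0.157685 and s≡sin(β/2)=0.987489, N=[6·120·6·120]^{1/2}=720.000000
k: max(0,(-1)−(-1))=0 … min(4+(-1),4−(-1))=3
  k=0: (−1)^0·720.0000/(720)·0.1577^8·0.9875^0 = +0.000000
  k=1: (−1)^1·720.0000/(48)·0.1577^6·0.9875^2 = -0.000225
  k=2: (−1)^2·720.0000/(24)·0.1577^4·0.9875^4 = +0.017637
  k=3: (−1)^3·720.0000/(72)·0.1577^2·0.9875^6 = -0.230557
d^4_{-1,-1}(2.8249) = +0.000000 -0.000225 +0.017637 -0.230557 = -0.213145
D = (-0.727032-0.686604i)·(-0.213145)·(-0.902485+0.430722i) = -0.202886-0.065329i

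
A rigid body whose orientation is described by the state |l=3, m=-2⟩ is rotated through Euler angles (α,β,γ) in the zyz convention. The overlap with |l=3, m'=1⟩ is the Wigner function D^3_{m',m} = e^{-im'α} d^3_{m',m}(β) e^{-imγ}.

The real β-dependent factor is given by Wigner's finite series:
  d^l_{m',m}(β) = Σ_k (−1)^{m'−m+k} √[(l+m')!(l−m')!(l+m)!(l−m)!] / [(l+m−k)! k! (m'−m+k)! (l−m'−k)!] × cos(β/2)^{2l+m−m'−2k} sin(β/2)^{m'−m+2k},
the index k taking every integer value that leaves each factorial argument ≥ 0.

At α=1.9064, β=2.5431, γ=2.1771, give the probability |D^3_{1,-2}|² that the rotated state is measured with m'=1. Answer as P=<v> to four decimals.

Split into d^3_{1,-2}(β=2.5431) × two z-phases.
With c≡cos(β/2)=0.294800 and s≡sin(β/2)=0.955559, N=[24·2·1·120]^{1/2}=75.894664
The bounds max(0,m−m')=0 and min(l+m,l−m')=1 give 2 terms
  k=0: (−1)^3·75.8947/(12)·0.2948^3·0.9556^3 = -0.141379
  k=1: (−1)^4·75.8947/(24)·0.2948^1·0.9556^5 = +0.742703
d^3_{1,-2}(2.5431) = -0.141379 +0.742703 = +0.601324
|D^3_{1,-2}|² = |d^3_{1,-2}(β)|² = (+0.601324)² = 0.361590 (the z-rotation phases have unit modulus)

P=0.3616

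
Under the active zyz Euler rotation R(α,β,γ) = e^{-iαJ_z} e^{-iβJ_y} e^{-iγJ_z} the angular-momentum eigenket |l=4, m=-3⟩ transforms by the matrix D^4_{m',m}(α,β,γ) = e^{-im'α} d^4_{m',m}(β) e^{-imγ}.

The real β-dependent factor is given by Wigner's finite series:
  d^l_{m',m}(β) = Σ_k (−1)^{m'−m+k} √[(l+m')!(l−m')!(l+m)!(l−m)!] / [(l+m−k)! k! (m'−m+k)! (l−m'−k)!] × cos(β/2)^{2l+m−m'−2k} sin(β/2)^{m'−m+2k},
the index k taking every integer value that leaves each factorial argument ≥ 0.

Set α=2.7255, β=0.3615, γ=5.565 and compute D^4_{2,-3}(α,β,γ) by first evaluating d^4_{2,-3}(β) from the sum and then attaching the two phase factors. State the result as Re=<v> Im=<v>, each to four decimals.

First d^4_{2,-3}(β=0.3615), then the phase factors e^{-i(2)α} and e^{-i(-3)γ}:
Half-angle: c=0.983709, s=0.179767. N=√(720·2·1·5040)=2693.993318
The bounds max(0,m−m')=0 and min(l+m,l−m')=1 give 2 terms
  k=0: (−1)^5·2693.9933/(240)·0.9837^3·0.1798^5 = -0.002006
  k=1: (−1)^6·2693.9933/(720)·0.9837^1·0.1798^7 = +0.000022
d^4_{2,-3}(0.3615) = -0.002006 +0.000022 = -0.001984
Phases: e^{-i·(2)·2.7255}=+0.673262+0.739404i, e^{-i·(-3)·5.565}=-0.551165-0.834396i ⇒ D=-0.000488+0.001923i

Re=-0.0005 Im=0.0019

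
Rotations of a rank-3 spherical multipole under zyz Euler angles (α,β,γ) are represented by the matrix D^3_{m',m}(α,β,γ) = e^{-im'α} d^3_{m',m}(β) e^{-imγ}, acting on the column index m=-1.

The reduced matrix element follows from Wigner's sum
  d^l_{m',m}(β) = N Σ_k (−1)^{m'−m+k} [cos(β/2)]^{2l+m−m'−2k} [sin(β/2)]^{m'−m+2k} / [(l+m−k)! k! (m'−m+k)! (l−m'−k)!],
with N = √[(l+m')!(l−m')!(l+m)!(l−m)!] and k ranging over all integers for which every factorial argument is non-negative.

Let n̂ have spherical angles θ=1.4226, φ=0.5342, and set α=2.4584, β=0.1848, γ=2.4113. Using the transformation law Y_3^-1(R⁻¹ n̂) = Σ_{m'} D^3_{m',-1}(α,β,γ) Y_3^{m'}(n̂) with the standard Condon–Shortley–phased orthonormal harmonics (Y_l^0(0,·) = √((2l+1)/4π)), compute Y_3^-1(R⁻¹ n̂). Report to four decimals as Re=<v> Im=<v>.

Re=0.1087 Im=0.2916

Need the full column D^3_{m',-1} for m'=−3..3 at α=2.4584, β=0.1848, γ=2.4113.
cos(β/2)=0.995734, sin(β/2)=0.092269
d^3_{-3,-1}: single k=2 term ⇒ +0.032414;  D = -0.030316-0.011471i
d^3_{-2,-1}: k∈[1..2] ⇒ +0.285608 -0.004905 = +0.280704;  D = +0.140906+0.242775i
d^3_{-1,-1}: k∈[0..2] ⇒ +0.974676 -0.066953 +0.000431 = +0.908154;  D = +0.142274-0.896941i
d^3_{0,-1}: k∈[0..2] ⇒ -0.312868 +0.008059 -0.000023 = -0.304832;  D = +0.227093-0.203350i
d^3_{1,-1}: k∈[0..2] ⇒ +0.050215 -0.000575 +0.000001 = +0.049641;  D = +0.049586-0.002337i
d^3_{2,-1}: k∈[0..1] ⇒ -0.004905 +0.000021 = -0.004884;  D = +0.003929+0.002901i
d^3_{3,-1}: single k=0 term ⇒ +0.000278;  D = +0.000069+0.000270i
Y_3^{m'}(θ=1.4226,φ=0.5342) and Σ D·Y over m':
  (-0.0303-0.0115i)·(-0.0128-0.4034i)  (+0.1409+0.2428i)·(+0.0711-0.1294i)  (+0.1423-0.8969i)·(-0.2451+0.1450i)  (+0.2271-0.2033i)·(-0.1593+0.0000i)  (+0.0496-0.0023i)·(+0.2451+0.1450i)  (+0.0039+0.0029i)·(+0.0711+0.1294i)  (+0.0001+0.0003i)·(+0.0128-0.4034i)
Y_3^-1(R⁻¹ n̂) = +0.108702+0.291590i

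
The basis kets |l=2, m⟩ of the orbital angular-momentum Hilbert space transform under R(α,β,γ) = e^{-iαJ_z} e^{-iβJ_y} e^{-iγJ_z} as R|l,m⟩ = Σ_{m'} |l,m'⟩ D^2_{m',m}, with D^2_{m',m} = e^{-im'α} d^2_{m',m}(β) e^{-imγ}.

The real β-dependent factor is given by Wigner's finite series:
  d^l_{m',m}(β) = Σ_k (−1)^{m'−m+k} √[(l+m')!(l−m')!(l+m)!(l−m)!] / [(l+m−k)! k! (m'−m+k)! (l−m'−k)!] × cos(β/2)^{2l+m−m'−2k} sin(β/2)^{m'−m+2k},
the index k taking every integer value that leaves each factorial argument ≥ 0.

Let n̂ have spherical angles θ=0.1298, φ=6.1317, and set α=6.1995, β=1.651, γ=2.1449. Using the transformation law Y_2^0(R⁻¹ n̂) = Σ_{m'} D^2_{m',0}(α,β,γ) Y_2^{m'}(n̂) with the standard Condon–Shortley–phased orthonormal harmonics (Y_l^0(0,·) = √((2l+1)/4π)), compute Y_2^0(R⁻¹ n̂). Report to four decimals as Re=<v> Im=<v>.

Need the full column D^2_{m',0} for m'=−2..2 at α=6.1995, β=1.651, γ=2.1449.
cos(β/2)=0.678190, sin(β/2)=0.734887
d^2_{-2,0}: single k=2 term ⇒ +0.608442;  D = +0.599939-0.101360i
d^2_{-1,0}: k∈[1..2] ⇒ +0.561500 -0.659308 = -0.097808;  D = -0.097466+0.008176i
d^2_{0,0}: k∈[0..2] ⇒ +0.211546 -0.993581 +0.291664 = -0.490372;  D = -0.490372+0.000000i
d^2_{1,0}: k∈[0..1] ⇒ -0.561500 +0.659308 = +0.097808;  D = +0.097466+0.008176i
d^2_{2,0}: single k=0 term ⇒ +0.608442;  D = +0.599939+0.101360i
Y_2^{m'}(θ=0.1298,φ=6.1317) and Σ D·Y over m':
  (+0.5999-0.1014i)·(+0.0062+0.0019i)  (-0.0975+0.0082i)·(+0.0980+0.0150i)  (-0.4904+0.0000i)·(+0.6149+0.0000i)  (+0.0975+0.0082i)·(-0.0980+0.0150i)  (+0.5999+0.1014i)·(+0.0062-0.0019i)
Y_2^0(R⁻¹ n̂) = -0.313094+0.000000i

Re=-0.3131 Im=0.0000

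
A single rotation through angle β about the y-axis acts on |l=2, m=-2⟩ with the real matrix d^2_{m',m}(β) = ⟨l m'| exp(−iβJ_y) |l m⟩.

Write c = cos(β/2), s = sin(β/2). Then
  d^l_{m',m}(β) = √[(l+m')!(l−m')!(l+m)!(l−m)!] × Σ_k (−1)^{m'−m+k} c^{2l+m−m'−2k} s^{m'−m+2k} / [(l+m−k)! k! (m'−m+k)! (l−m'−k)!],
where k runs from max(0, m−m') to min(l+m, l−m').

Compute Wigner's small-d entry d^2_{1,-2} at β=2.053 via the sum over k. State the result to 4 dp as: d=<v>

d=-0.6484

d^2_{1,-2}(β=2.053) via Wigner's sum:
Half-angle: c=0.517816, s=0.855492. N=√(6·1·1·24)=12.000000
k∈{0} keeps every argument non-negative
  k=0: (−1)^3·12.0000/(6)·0.5178^1·0.8555^3 = -0.648415
d^2_{1,-2}(2.053) = -0.648415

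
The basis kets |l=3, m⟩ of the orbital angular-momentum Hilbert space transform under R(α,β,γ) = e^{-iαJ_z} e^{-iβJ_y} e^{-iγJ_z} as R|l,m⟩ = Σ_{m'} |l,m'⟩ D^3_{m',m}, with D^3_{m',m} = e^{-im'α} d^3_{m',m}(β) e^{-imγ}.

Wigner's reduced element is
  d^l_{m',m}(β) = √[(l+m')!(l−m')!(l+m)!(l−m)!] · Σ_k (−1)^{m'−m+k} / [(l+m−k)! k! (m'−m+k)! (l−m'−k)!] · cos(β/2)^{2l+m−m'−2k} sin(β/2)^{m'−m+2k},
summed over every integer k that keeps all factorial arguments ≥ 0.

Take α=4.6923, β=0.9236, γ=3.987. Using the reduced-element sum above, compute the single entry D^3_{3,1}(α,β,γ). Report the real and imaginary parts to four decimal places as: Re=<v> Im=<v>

D^3_{3,1}(4.6923,0.9236,3.987) = e^{-i·3·4.6923}·d^3_{3,1}(0.9236)·e^{-i·1·3.987}. Compute d first:
With c≡cos(β/2)=0.895252 and s≡sin(β/2)=0.445560, N=[720·1·24·2]^{1/2}=185.903201
k: max(0,(1)−(3))=0 … min(3+(1),3−(3))=0
  k=0: (−1)^2·185.9032/(48)·0.8953^4·0.4456^2 = +0.493901
d^3_{3,1}(0.9236) = +0.493901
D = (+0.060230-0.998184i)·(+0.493901)·(-0.663427+0.748241i) = +0.349151+0.349331i

Re=0.3492 Im=0.3493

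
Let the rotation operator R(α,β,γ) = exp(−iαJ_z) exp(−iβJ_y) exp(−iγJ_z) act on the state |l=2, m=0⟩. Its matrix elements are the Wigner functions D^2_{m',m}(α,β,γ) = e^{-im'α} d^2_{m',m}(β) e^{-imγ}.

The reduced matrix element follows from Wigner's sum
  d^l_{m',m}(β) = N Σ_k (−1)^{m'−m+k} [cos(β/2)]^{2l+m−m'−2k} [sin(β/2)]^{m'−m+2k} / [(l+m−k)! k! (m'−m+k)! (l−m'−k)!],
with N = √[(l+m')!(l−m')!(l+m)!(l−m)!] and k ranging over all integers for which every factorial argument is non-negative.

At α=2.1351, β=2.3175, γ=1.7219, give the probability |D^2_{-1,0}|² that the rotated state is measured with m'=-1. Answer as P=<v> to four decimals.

P=0.3728

D^2_{-1,0}(2.1351,2.3175,1.7219) = e^{-i·-1·2.1351}·d^2_{-1,0}(2.3175)·e^{-i·0·1.7219}. Compute d first:
Half-angle: c=0.400485, s=0.916303. N=√(1·6·2·2)=4.898979
k: max(0,(0)−(-1))=1 … min(2+(0),2−(-1))=2
  k=1: (−1)^0·4.8990/(2)·0.4005^3·0.9163^1 = +0.144170
  k=2: (−1)^1·4.8990/(2)·0.4005^1·0.9163^3 = -0.754709
d^2_{-1,0}(2.3175) = +0.144170 -0.754709 = -0.610540
|D^2_{-1,0}|² = |d^2_{-1,0}(β)|² = (-0.610540)² = 0.372759 (the z-rotation phases have unit modulus)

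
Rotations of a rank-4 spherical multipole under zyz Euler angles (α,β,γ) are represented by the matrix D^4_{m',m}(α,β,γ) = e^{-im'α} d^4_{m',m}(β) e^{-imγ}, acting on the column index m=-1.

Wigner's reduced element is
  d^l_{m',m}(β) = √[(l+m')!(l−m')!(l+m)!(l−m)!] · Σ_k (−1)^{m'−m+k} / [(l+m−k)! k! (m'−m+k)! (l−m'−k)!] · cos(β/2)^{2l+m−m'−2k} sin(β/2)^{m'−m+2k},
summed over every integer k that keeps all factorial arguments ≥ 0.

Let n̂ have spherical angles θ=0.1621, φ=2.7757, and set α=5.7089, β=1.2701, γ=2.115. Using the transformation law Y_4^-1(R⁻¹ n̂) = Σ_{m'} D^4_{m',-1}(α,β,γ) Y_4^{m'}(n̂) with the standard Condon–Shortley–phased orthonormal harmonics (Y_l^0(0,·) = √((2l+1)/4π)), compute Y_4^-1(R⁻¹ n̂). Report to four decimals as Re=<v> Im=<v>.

Re=-0.0926 Im=0.1653

Need the full column D^4_{m',-1} for m'=−4..4 at α=5.7089, β=1.2701, γ=2.115.
cos(β/2)=0.805042, sin(β/2)=0.593218
d^4_{-4,-1}: single k=3 term ⇒ +0.528238;  D = +0.519499-0.095683i
d^4_{-3,-1}: k∈[2..3] ⇒ +0.760344 -0.688097 = +0.072246;  D = +0.066762+0.027610i
d^4_{-2,-1}: k∈[1..3] ⇒ +0.551544 -1.497413 +0.542053 = -0.403816;  D = -0.229465-0.332285i
d^4_{-1,-1}: k∈[0..3] ⇒ +0.176420 -1.436914 +1.560458 -0.282437 = +0.017527;  D = +0.000527+0.017519i
d^4_{0,-1}: k∈[0..3] ⇒ -0.581379 +1.894094 -1.028472 +0.093075 = +0.377318;  D = -0.195351+0.322810i
d^4_{1,-1}: k∈[0..3] ⇒ +0.957943 -1.560458 +0.423656 -0.015336 = -0.194195;  D = +0.174667-0.084871i
d^4_{2,-1}: k∈[0..2] ⇒ -0.998275 +0.813079 -0.088299 = -0.273495;  D = +0.271463+0.033278i
d^4_{3,-1}: k∈[0..1] ⇒ +0.688097 -0.224178 = +0.463920;  D = -0.355940-0.297537i
d^4_{4,-1}: single k=0 term ⇒ -0.286827;  D = +0.084831+0.273996i
Y_4^{m'}(θ=0.1621,φ=2.7757) and Σ D·Y over m':
  (+0.5195-0.0957i)·(+0.0000+0.0003i)  (+0.0668+0.0276i)·(-0.0024-0.0046i)  (-0.2295-0.3323i)·(+0.0377+0.0339i)  (+0.0005+0.0175i)·(-0.2686-0.1029i)  (-0.1954+0.3228i)·(+0.7386+0.0000i)  (+0.1747-0.0849i)·(+0.2686-0.1029i)  (+0.2715+0.0333i)·(+0.0377-0.0339i)  (-0.3559-0.2975i)·(+0.0024-0.0046i)  (+0.0848+0.2740i)·(+0.0000-0.0003i)
Y_4^-1(R⁻¹ n̂) = -0.092588+0.165344i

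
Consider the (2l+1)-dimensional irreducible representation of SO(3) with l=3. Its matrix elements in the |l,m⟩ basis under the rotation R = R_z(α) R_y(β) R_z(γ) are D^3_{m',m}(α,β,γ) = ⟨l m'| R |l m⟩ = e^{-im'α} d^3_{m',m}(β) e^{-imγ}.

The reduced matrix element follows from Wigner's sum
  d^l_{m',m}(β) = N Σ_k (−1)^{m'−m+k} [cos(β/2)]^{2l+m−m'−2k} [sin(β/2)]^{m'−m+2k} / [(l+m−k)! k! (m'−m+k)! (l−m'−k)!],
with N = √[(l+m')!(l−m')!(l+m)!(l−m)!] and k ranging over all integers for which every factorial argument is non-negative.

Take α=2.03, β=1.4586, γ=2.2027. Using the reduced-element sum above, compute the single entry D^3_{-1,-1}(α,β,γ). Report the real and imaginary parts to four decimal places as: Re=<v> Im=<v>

D^3_{-1,-1}(2.03,1.4586,2.2027) = e^{-i·-1·2.03}·d^3_{-1,-1}(1.4586)·e^{-i·-1·2.2027}. Compute d first:
With c≡cos(β/2)=0.745641 and s≡sin(β/2)=0.666348, N=[2·24·2·24]^{1/2}=48.000000
k∈{0,1,2} keeps every argument non-negative
  k=0: (−1)^0·48.0000/(48)·0.7456^6·0.6663^0 = +0.171862
  k=1: (−1)^1·48.0000/(6)·0.7456^4·0.6663^2 = -1.098022
  k=2: (−1)^2·48.0000/(8)·0.7456^2·0.6663^4 = +0.657680
d^3_{-1,-1}(1.4586) = +0.171862 -1.098022 +0.657680 = -0.268480
Phases: e^{-i·(-1)·2.03}=-0.443234+0.896406i, e^{-i·(-1)·2.2027}=-0.590682+0.806905i ⇒ D=+0.123905+0.238179i

Re=0.1239 Im=0.2382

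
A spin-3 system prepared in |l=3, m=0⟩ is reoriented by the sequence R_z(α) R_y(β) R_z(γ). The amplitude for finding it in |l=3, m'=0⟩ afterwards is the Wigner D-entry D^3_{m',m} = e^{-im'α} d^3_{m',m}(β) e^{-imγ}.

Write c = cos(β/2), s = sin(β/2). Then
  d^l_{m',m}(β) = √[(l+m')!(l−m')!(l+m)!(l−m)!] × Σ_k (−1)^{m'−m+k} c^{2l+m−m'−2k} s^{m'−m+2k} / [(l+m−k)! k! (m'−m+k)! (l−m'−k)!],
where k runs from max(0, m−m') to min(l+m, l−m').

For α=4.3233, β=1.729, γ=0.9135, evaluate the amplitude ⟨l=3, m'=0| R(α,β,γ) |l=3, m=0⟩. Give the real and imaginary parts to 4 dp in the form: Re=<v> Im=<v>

Re=0.2265 Im=0.0000

Split into d^3_{0,0}(β=1.729) × two z-phases.
c=cos(1.729/2)=0.649021, s=sin(1.729/2)=0.760771; N=√[6·6·6·6]=36.000000
k∈{0,1,2,3} keeps every argument non-negative
  k=0: (−1)^0·36.0000/(36)·0.6490^6·0.7608^0 = +0.074740
  k=1: (−1)^1·36.0000/(4)·0.6490^4·0.7608^2 = -0.924239
  k=2: (−1)^2·36.0000/(4)·0.6490^2·0.7608^4 = +1.269916
  k=3: (−1)^3·36.0000/(36)·0.6490^0·0.7608^6 = -0.193876
d^3_{0,0}(1.729) = +0.074740 -0.924239 +1.269916 -0.193876 = +0.226541
D = (+1.000000+0.000000i)·(+0.226541)·(+1.000000+0.000000i) = +0.226541+0.000000i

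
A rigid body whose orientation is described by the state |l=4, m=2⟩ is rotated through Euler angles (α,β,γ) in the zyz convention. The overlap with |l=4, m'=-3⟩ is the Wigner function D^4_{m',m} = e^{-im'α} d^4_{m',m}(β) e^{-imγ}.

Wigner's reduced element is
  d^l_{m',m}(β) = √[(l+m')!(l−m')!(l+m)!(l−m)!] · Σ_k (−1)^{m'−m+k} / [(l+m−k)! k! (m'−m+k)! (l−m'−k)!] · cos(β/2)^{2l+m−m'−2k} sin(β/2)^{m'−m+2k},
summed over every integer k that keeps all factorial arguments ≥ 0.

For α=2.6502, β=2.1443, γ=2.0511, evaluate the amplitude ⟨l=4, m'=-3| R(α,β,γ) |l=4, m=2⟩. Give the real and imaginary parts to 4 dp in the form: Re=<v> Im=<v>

Split into d^4_{-3,2}(β=2.1443) × two z-phases.
With c≡cos(β/2)=0.478237 and s≡sin(β/2)=0.878231, N=[1·5040·720·2]^{1/2}=2693.993318
k: max(0,(2)−(-3))=5 … min(4+(2),4−(-3))=6
  k=5: (−1)^0·2693.9933/(240)·0.4782^3·0.8782^5 = +0.641443
  k=6: (−1)^1·2693.9933/(720)·0.4782^1·0.8782^7 = -0.721054
d^4_{-3,2}(2.1443) = +0.641443 -0.721054 = -0.079611
D = (-0.096468+0.995336i)·(-0.079611)·(-0.573022+0.819540i) = +0.060539+0.051700i

Re=0.0605 Im=0.0517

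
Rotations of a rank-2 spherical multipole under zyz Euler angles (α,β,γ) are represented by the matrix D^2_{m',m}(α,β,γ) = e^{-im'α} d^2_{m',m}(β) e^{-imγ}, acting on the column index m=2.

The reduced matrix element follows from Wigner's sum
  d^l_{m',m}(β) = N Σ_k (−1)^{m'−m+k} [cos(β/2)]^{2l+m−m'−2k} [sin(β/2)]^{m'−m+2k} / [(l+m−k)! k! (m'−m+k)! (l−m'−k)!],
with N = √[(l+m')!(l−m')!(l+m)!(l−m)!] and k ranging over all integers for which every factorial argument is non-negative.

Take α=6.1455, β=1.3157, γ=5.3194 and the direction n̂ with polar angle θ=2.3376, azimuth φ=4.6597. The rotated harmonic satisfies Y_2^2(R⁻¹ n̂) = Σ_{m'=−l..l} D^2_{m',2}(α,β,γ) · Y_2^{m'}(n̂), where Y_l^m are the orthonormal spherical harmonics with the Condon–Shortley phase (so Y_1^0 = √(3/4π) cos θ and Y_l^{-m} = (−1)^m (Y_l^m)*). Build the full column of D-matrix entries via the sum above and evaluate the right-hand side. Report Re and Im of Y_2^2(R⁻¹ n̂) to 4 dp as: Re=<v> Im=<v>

Need the full column D^2_{m',2} for m'=−2..2 at α=6.1455, β=1.3157, γ=5.3194.
cos(β/2)=0.791309, sin(β/2)=0.611417
d^2_{-2,2}: single k=4 term ⇒ +0.139749;  D = -0.011364+0.139287i
d^2_{-1,2}: single k=3 term ⇒ +0.361733;  D = -0.078619+0.353086i
d^2_{0,2}: single k=2 term ⇒ +0.573380;  D = -0.200255+0.537273i
d^2_{1,2}: single k=1 term ⇒ +0.605906;  D = -0.287536+0.533334i
d^2_{2,2}: single k=0 term ⇒ +0.392088;  D = -0.231676+0.316322i
Y_2^{m'}(θ=2.3376,φ=4.6597) and Σ D·Y over m':
  (-0.0114+0.1393i)·(-0.1992-0.0211i)  (-0.0786+0.3531i)·(+0.0203-0.3855i)  (-0.2003+0.5373i)·(+0.1401+0.0000i)  (-0.2875+0.5333i)·(-0.0203-0.3855i)  (-0.2317+0.3163i)·(-0.1992+0.0211i)
Y_2^2(R⁻¹ n̂) = +0.362565+0.117351i

Re=0.3626 Im=0.1174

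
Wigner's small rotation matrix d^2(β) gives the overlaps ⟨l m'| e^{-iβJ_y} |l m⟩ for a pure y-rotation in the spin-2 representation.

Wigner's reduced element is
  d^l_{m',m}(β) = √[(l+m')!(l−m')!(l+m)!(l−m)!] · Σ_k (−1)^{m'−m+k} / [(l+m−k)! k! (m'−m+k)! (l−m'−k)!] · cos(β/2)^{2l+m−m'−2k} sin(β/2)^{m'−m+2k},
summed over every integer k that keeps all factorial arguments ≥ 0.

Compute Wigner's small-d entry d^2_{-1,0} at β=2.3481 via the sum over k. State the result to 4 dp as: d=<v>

d^2_{-1,0}(β=2.3481) via Wigner's sum:
Half-angle: c=0.386419, s=0.922323. N=√(1·6·2·2)=4.898979
Admissible k: 1..2 (factorial args all ≥0)
  k=1: (−1)^0·4.8990/(2)·0.3864^3·0.9223^1 = +0.130357
  k=2: (−1)^1·4.8990/(2)·0.3864^1·0.9223^3 = -0.742650
d^2_{-1,0}(2.3481) = +0.130357 -0.742650 = -0.612292

d=-0.6123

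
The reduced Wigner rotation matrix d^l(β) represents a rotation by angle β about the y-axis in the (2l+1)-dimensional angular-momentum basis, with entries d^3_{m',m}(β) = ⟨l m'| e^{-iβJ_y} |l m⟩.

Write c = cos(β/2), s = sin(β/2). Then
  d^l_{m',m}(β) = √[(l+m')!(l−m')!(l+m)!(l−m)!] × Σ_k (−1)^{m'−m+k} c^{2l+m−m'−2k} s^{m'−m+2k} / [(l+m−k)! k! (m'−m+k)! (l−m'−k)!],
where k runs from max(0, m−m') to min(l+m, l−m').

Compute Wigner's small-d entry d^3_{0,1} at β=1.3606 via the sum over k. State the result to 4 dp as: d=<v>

d=-0.3313

d^3_{0,1}(β=1.3606) via Wigner's sum:
c=cos(1.3606/2)=0.777384, s=sin(1.3606/2)=0.629026; N=√[6·6·24·2]=41.569219
The bounds max(0,m−m')=1 and min(l+m,l−m')=3 give 3 terms
  k=1: (−1)^0·41.5692/(12)·0.7774^5·0.6290^1 = +0.618639
  k=2: (−1)^1·41.5692/(4)·0.7774^3·0.6290^3 = -1.215137
  k=3: (−1)^2·41.5692/(12)·0.7774^1·0.6290^5 = +0.265198
d^3_{0,1}(1.3606) = +0.618639 -1.215137 +0.265198 = -0.331299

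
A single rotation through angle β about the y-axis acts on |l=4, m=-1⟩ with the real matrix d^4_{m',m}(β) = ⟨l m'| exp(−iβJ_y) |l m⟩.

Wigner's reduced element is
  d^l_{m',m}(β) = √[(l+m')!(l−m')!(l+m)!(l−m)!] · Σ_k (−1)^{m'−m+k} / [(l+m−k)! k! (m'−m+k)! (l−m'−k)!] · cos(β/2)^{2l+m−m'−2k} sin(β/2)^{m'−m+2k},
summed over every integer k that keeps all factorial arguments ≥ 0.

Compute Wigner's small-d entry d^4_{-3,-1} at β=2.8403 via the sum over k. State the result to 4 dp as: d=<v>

d=-0.0063

d^4_{-3,-1}(β=2.8403) via Wigner's sum:
Half-angle: c=0.150077, s=0.988674. N=√(1·5040·6·120)=1904.940944
Admissible k: 2..3 (factorial args all ≥0)
  k=2: (−1)^0·1904.9409/(240)·0.1501^6·0.9887^2 = +0.000089
  k=3: (−1)^1·1904.9409/(144)·0.1501^4·0.9887^4 = -0.006412
d^4_{-3,-1}(2.8403) = +0.000089 -0.006412 = -0.006323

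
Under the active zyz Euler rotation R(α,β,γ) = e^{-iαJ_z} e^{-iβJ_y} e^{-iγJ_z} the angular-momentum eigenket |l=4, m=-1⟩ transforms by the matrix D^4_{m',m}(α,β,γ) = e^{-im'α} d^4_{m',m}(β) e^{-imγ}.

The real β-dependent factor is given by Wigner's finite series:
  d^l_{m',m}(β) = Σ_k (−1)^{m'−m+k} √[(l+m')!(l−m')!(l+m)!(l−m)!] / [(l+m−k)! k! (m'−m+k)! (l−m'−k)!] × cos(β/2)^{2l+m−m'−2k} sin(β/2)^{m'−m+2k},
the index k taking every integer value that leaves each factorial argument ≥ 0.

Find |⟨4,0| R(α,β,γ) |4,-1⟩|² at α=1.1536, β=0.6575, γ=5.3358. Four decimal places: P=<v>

P=0.1404

D^4_{0,-1}(1.1536,0.6575,5.3358) = e^{-i·0·1.1536}·d^4_{0,-1}(0.6575)·e^{-i·-1·5.3358}. Compute d first:
Half-angle: c=0.946447, s=0.322860. N=√(24·24·6·120)=643.987578
The bounds max(0,m−m')=0 and min(l+m,l−m')=3 give 4 terms
  k=0: (−1)^1·643.9876/(144)·0.9464^7·0.3229^1 = -0.982206
  k=1: (−1)^2·643.9876/(24)·0.9464^5·0.3229^3 = +0.685789
  k=2: (−1)^3·643.9876/(24)·0.9464^3·0.3229^5 = -0.079805
  k=3: (−1)^4·643.9876/(144)·0.9464^1·0.3229^7 = +0.001548
d^4_{0,-1}(0.6575) = -0.982206 +0.685789 -0.079805 +0.001548 = -0.374673
|D^4_{0,-1}|² = |d^4_{0,-1}(β)|² = (-0.374673)² = 0.140380 (the z-rotation phases have unit modulus)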